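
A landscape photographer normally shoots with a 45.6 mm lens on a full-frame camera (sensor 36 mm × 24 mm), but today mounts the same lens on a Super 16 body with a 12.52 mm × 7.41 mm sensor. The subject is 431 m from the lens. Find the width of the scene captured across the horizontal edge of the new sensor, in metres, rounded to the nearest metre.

118 m

The focal length stays 45.6 mm; the relevant sensor dimension is now w = 12.52 mm. Object distance dₒ = 431 m = 431000 mm.
Thin-lens field width W = w·(dₒ − f)/f = 12.52 × (431000 − 45.6)/45.6 ≈ 118323.445 mm = 118.323 m.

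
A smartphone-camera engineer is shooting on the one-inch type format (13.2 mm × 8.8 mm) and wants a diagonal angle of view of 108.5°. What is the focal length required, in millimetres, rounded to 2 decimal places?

Sensor diagonal = √(13.2² + 8.8²) = √251.6800 ≈ 15.8644 mm.
From α = 2·arctan(d/2f) we get f = d / (2·tan(α/2)).
With d = 15.8644 mm and α/2 = 54.25°, tan(α/2) ≈ 1.38909, so f ≈ 15.8644 / 2.77818 ≈ 5.7104 mm.

5.71 mm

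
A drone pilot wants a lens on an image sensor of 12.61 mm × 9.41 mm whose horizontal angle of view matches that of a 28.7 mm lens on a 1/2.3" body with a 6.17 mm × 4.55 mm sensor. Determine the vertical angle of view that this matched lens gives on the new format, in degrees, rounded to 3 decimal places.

Equal horizontal AOV ⇒ f₂ = f₁ · 12.61/6.17 = 28.7 × 2.04376 ≈ 58.6559 mm.
Vertical AOV on the new format = 2·arctan(9.41 / (2 × 58.6559)) = 2·arctan(0.08021) ≈ 9.1722°.

9.172°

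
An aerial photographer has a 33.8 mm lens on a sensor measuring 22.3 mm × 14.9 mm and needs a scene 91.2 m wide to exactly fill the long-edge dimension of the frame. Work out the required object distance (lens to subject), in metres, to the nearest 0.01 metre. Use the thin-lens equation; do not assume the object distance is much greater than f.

138.27 m

W: 91.2 m = 91200 mm.
Magnification m = w/W = dᵢ/dₒ; combined with 1/f = 1/dₒ + 1/dᵢ this gives dₒ = f·(1 + W/w).
dₒ = 33.8 mm × (1 + 91200/22.3) = 33.8 × 4090.6861 ≈ 138265.190 mm = 138.265 m.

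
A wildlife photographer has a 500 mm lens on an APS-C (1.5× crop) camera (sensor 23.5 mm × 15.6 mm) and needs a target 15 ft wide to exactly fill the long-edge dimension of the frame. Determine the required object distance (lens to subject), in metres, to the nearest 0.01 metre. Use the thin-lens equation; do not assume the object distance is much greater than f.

97.78 m

W: 15 ft × 304.8 mm/ft = 4572.00 mm.
Magnification m = w/W = dᵢ/dₒ; combined with 1/f = 1/dₒ + 1/dᵢ this gives dₒ = f·(1 + W/w).
dₒ = 500 mm × (1 + 4572/23.5) = 500 × 195.5532 ≈ 97776.593 mm = 97.7766 m.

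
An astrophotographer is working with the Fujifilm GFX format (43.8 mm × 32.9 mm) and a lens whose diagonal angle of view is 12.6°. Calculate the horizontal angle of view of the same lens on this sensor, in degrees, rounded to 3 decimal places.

Sensor diagonal = √(43.8² + 32.9²) = √3000.8500 ≈ 54.7800 mm.
From the diagonal AOV: f = 54.7800 / (2·tan(6.3°)) = 54.7800 / 0.22080 ≈ 248.0956 mm.
Horizontal AOV = 2·arctan(43.8 / (2 × 248.0956)) = 2·arctan(0.08827) ≈ 10.0891°.

10.089°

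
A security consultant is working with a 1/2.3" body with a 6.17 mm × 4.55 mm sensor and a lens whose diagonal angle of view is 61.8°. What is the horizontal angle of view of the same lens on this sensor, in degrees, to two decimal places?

Sensor diagonal = √(6.17² + 4.55²) = √58.7714 ≈ 7.6663 mm.
From the diagonal AOV: f = 7.6663 / (2·tan(30.9°)) = 7.6663 / 1.19698 ≈ 6.4047 mm.
Horizontal AOV = 2·arctan(6.17 / (2 × 6.4047)) = 2·arctan(0.48168) ≈ 51.4382°.

51.44°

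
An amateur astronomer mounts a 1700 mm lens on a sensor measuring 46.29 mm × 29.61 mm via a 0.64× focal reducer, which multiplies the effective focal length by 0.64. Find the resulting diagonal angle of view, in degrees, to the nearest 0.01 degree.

2.89°

Effective focal length f = 1700 × 0.64 = 1088 mm.
Sensor diagonal = √(46.29² + 29.61²) = √3019.5162 ≈ 54.9501 mm.
α = 2·arctan(54.950 / (2 × 1088)) = 2·arctan(0.02525) ≈ 2.8931°.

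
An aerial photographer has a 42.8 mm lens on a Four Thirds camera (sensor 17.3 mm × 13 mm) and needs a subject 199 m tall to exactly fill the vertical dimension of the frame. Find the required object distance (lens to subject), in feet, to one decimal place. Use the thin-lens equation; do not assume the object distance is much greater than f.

2149.6 ft

W: 199 m = 199000 mm.
Magnification m = h/W = dᵢ/dₒ; combined with 1/f = 1/dₒ + 1/dᵢ this gives dₒ = f·(1 + W/h).
dₒ = 42.8 mm × (1 + 199000/13) = 42.8 × 15308.6923 ≈ 655212.031 mm = 655212.031/304.8 ft = 2149.65 ft.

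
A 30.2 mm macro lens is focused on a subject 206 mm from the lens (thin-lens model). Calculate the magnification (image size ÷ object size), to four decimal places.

0.1718×

Thin lens: 1/f = 1/dₒ + 1/dᵢ → 1/dᵢ = 1/30.2 − 1/206 = 0.0282582 mm⁻¹, so dᵢ ≈ 35.3879 mm.
Magnification m = dᵢ/dₒ = 35.3879/206 ≈ 0.17179.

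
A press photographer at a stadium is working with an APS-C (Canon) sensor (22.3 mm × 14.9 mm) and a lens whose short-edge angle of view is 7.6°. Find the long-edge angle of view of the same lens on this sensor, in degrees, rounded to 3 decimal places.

From the short-edge AOV: f = 14.9 / (2·tan(3.8°)) = 14.9 / 0.13284 ≈ 112.1651 mm.
Long-edge AOV = 2·arctan(22.3 / (2 × 112.1651)) = 2·arctan(0.09941) ≈ 11.3539°.

11.354°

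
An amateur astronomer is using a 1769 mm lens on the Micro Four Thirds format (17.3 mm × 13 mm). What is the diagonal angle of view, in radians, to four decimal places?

Sensor diagonal = √(17.3² + 13²) = √468.2900 ≈ 21.6400 mm.
Angle of view α = 2·arctan(d/2f) with d = 21.6400 mm and f = 1769 mm.
d/2f = 0.00612; arctan(0.00612) ≈ 0.0061 rad, so α ≈ 0.0122 rad.

0.0122 rad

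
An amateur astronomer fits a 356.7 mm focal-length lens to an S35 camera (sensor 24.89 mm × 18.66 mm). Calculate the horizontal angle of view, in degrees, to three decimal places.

3.996°

Angle of view α = 2·arctan(w/2f) with w = 24.89 mm and f = 356.7 mm.
w/2f = 0.03489; arctan(0.03489) ≈ 1.9982°, so α ≈ 3.9964°.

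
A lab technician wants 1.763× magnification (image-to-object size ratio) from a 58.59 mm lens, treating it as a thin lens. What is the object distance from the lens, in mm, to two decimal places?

91.82 mm

With m = dᵢ/dₒ and 1/f = 1/dₒ + 1/dᵢ, substituting dᵢ = m·dₒ gives 1/f = (1 + 1/m)/dₒ, hence dₒ = f·(1 + 1/m).
dₒ = 58.59 × (1 + 1/1.763) = 58.59 × 1.56721 ≈ 91.823 mm.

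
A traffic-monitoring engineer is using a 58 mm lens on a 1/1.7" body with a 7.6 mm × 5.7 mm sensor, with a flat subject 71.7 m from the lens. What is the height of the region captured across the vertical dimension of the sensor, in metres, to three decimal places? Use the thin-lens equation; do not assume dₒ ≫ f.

dₒ: 71.7 m = 71700 mm.
Similar triangles through the lens centre give W/dₒ = h/dᵢ; with 1/f = 1/dₒ + 1/dᵢ this gives W = h·(dₒ − f)/f.
W = 5.7 mm × (71700 − 58) / 58 = 5.7 × 1235.2069 ≈ 7040.679 mm = 7.04068 m.

7.041 m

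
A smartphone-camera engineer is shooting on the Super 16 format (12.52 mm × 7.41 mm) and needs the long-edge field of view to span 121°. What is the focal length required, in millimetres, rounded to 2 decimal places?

From α = 2·arctan(w/2f) we get f = w / (2·tan(α/2)).
With w = 12.52 mm and α/2 = 60.5°, tan(α/2) ≈ 1.76749, so f ≈ 12.52 / 3.53499 ≈ 3.5417 mm.

3.54 mm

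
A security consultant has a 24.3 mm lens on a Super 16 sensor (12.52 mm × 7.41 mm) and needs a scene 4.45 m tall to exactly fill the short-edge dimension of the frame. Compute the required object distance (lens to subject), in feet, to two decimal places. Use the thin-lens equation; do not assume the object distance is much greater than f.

47.96 ft

W: 4.45 m = 4450 mm.
Magnification m = h/W = dᵢ/dₒ; combined with 1/f = 1/dₒ + 1/dᵢ this gives dₒ = f·(1 + W/h).
dₒ = 24.3 mm × (1 + 4450/7.41) = 24.3 × 601.5398 ≈ 14617.417 mm = 14617.417/304.8 ft = 47.9574 ft.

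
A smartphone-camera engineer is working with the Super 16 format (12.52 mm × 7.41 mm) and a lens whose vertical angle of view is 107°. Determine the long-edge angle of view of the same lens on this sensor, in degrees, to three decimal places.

132.698°

From the vertical AOV: f = 7.41 / (2·tan(53.5°)) = 7.41 / 2.70284 ≈ 2.7416 mm.
Long-edge AOV = 2·arctan(12.52 / (2 × 2.7416)) = 2·arctan(2.28338) ≈ 132.6981°.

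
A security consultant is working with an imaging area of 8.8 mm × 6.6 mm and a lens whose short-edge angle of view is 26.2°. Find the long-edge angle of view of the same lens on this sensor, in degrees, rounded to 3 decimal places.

34.476°

From the short-edge AOV: f = 6.6 / (2·tan(13.1°)) = 6.6 / 0.46541 ≈ 14.1809 mm.
Long-edge AOV = 2·arctan(8.8 / (2 × 14.1809)) = 2·arctan(0.31028) ≈ 34.4758°.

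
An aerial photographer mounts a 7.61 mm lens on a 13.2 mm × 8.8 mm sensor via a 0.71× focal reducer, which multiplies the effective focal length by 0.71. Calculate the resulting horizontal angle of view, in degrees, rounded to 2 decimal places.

Effective focal length f = 7.61 × 0.71 = 5.4031 mm.
α = 2·arctan(13.2 / (2 × 5.4031)) = 2·arctan(1.22152) ≈ 101.3890°.

101.39°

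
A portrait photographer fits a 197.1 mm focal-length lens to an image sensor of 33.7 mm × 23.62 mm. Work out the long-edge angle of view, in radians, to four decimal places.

Angle of view α = 2·arctan(w/2f) with w = 33.7 mm and f = 197.1 mm.
w/2f = 0.08549; arctan(0.08549) ≈ 0.0853 rad, so α ≈ 0.1706 rad.

0.1706 rad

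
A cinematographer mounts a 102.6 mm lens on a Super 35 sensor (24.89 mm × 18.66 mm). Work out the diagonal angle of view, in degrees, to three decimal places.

17.241°

Sensor diagonal = √(24.89² + 18.66²) = √967.7077 ≈ 31.1080 mm.
Angle of view α = 2·arctan(d/2f) with d = 31.1080 mm and f = 102.6 mm.
d/2f = 0.15160; arctan(0.15160) ≈ 8.6203°, so α ≈ 17.2406°.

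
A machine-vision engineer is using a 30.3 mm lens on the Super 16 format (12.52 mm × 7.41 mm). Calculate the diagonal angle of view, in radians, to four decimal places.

Sensor diagonal = √(12.52² + 7.41²) = √211.6585 ≈ 14.5485 mm.
Angle of view α = 2·arctan(d/2f) with d = 14.5485 mm and f = 30.3 mm.
d/2f = 0.24007; arctan(0.24007) ≈ 0.2356 rad, so α ≈ 0.4712 rad.

0.4712 rad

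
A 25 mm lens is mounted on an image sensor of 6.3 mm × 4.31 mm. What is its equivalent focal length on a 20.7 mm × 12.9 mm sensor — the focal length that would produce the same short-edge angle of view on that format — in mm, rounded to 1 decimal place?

74.8 mm

Equal angle of view means equal height/f ratio, so f₂ = f₁ · (height₂/height₁) = 25 × 12.9/4.31.
f₂ = 25 × 2.99304 ≈ 74.826 mm.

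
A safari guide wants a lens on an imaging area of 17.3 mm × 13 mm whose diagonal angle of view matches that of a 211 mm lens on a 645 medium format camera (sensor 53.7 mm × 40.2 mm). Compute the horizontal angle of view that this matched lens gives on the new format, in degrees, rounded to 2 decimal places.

Sensor diagonal = √(53.7² + 40.2²) = √4499.7300 ≈ 67.0800 mm.
Sensor diagonal = √(17.3² + 13²) = √468.2900 ≈ 21.6400 mm.
Equal diagonal AOV ⇒ f₂ = f₁ · 21.6400/67.0800 = 211 × 0.32260 ≈ 68.0686 mm.
Horizontal AOV on the new format = 2·arctan(17.3 / (2 × 68.0686)) = 2·arctan(0.12708) ≈ 14.4844°.

14.48°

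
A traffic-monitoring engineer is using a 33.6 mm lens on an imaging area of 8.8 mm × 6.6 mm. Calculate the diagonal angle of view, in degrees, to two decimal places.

Sensor diagonal = √(8.8² + 6.6²) = √121.0000 ≈ 11.0000 mm.
Angle of view α = 2·arctan(d/2f) with d = 11.0000 mm and f = 33.6 mm.
d/2f = 0.16369; arctan(0.16369) ≈ 9.2963°, so α ≈ 18.5927°.

18.59°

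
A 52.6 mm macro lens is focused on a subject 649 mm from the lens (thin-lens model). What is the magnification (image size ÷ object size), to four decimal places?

Thin lens: 1/f = 1/dₒ + 1/dᵢ → 1/dᵢ = 1/52.6 − 1/649 = 0.0174706 mm⁻¹, so dᵢ ≈ 57.2391 mm.
Magnification m = dᵢ/dₒ = 57.2391/649 ≈ 0.08820.

0.0882×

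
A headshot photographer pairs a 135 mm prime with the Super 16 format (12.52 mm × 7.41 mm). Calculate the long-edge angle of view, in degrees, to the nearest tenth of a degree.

5.3°

Angle of view α = 2·arctan(w/2f) with w = 12.52 mm and f = 135 mm.
w/2f = 0.04637; arctan(0.04637) ≈ 2.6549°, so α ≈ 5.3098°.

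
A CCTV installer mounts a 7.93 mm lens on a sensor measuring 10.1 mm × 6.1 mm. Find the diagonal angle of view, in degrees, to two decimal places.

73.30°

Sensor diagonal = √(10.1² + 6.1²) = √139.2200 ≈ 11.7992 mm.
Angle of view α = 2·arctan(d/2f) with d = 11.7992 mm and f = 7.93 mm.
d/2f = 0.74396; arctan(0.74396) ≈ 36.6476°, so α ≈ 73.2953°.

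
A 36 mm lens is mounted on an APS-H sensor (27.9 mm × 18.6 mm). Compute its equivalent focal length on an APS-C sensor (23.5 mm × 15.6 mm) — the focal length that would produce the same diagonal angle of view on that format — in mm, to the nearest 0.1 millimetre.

30.3 mm

Sensor diagonal = √(27.9² + 18.6²) = √1124.3700 ≈ 33.5316 mm.
Sensor diagonal = √(23.5² + 15.6²) = √795.6100 ≈ 28.2066 mm.
Equal angle of view means equal diagonal/f ratio, so f₂ = f₁ · (diagonal₂/diagonal₁) = 36 × 28.2066/33.5316.
f₂ = 36 × 0.84119 ≈ 30.283 mm.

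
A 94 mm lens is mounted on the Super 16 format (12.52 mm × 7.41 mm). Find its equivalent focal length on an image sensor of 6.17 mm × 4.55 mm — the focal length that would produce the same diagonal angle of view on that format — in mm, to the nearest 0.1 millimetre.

Sensor diagonal = √(12.52² + 7.41²) = √211.6585 ≈ 14.5485 mm.
Sensor diagonal = √(6.17² + 4.55²) = √58.7714 ≈ 7.6663 mm.
Equal angle of view means equal diagonal/f ratio, so f₂ = f₁ · (diagonal₂/diagonal₁) = 94 × 7.6663/14.5485.
f₂ = 94 × 0.52694 ≈ 49.533 mm.

49.5 mm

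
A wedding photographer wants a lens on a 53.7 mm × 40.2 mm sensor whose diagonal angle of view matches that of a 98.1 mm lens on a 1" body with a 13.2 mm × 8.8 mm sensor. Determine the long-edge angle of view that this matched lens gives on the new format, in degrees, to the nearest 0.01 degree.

7.41°

Sensor diagonal = √(13.2² + 8.8²) = √251.6800 ≈ 15.8644 mm.
Sensor diagonal = √(53.7² + 40.2²) = √4499.7300 ≈ 67.0800 mm.
Equal diagonal AOV ⇒ f₂ = f₁ · 67.0800/15.8644 = 98.1 × 4.22833 ≈ 414.7992 mm.
Long-edge AOV on the new format = 2·arctan(53.7 / (2 × 414.7992)) = 2·arctan(0.06473) ≈ 7.4072°.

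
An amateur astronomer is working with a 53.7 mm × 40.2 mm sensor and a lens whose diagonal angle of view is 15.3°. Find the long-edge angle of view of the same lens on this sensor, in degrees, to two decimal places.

12.27°

Sensor diagonal = √(53.7² + 40.2²) = √4499.7300 ≈ 67.0800 mm.
From the diagonal AOV: f = 67.0800 / (2·tan(7.65°)) = 67.0800 / 0.26863 ≈ 249.7083 mm.
Long-edge AOV = 2·arctan(53.7 / (2 × 249.7083)) = 2·arctan(0.10753) ≈ 12.2744°.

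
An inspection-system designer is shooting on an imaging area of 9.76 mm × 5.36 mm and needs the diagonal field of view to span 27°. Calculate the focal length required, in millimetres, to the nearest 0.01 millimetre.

Sensor diagonal = √(9.76² + 5.36²) = √123.9872 ≈ 11.1350 mm.
From α = 2·arctan(d/2f) we get f = d / (2·tan(α/2)).
With d = 11.1350 mm and α/2 = 13.5°, tan(α/2) ≈ 0.24008, so f ≈ 11.1350 / 0.48016 ≈ 23.1902 mm.

23.19 mm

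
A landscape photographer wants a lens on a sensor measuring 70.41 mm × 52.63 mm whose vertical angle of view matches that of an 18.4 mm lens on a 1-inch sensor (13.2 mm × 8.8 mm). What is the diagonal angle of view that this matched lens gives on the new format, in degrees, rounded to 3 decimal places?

Equal vertical AOV ⇒ f₂ = f₁ · 52.63/8.8 = 18.4 × 5.98068 ≈ 110.0445 mm.
Sensor diagonal = √(70.41² + 52.63²) = √7727.4850 ≈ 87.9061 mm.
Diagonal AOV on the new format = 2·arctan(87.9061 / (2 × 110.0445)) = 2·arctan(0.39941) ≈ 43.5447°.

43.545°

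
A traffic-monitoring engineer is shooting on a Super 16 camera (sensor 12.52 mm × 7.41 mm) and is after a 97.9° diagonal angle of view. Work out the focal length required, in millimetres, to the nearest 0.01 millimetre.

Sensor diagonal = √(12.52² + 7.41²) = √211.6585 ≈ 14.5485 mm.
From α = 2·arctan(d/2f) we get f = d / (2·tan(α/2)).
With d = 14.5485 mm and α/2 = 48.95°, tan(α/2) ≈ 1.14834, so f ≈ 14.5485 / 2.29669 ≈ 6.3346 mm.

6.33 mm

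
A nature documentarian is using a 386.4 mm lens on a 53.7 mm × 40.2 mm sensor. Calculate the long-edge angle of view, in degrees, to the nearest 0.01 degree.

7.95°

Angle of view α = 2·arctan(w/2f) with w = 53.7 mm and f = 386.4 mm.
w/2f = 0.06949; arctan(0.06949) ≈ 3.9750°, so α ≈ 7.9499°.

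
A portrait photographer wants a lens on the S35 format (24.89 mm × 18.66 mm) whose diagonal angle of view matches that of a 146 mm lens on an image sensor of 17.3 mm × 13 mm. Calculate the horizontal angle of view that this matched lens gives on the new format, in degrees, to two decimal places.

Sensor diagonal = √(17.3² + 13²) = √468.2900 ≈ 21.6400 mm.
Sensor diagonal = √(24.89² + 18.66²) = √967.7077 ≈ 31.1080 mm.
Equal diagonal AOV ⇒ f₂ = f₁ · 31.1080/21.6400 = 146 × 1.43752 ≈ 209.8783 mm.
Horizontal AOV on the new format = 2·arctan(24.89 / (2 × 209.8783)) = 2·arctan(0.05930) ≈ 6.7869°.

6.79°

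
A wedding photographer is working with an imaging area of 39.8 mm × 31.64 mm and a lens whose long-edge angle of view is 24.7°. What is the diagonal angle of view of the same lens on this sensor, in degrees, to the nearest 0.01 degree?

31.25°

From the long-edge AOV: f = 39.8 / (2·tan(12.35°)) = 39.8 / 0.43790 ≈ 90.8885 mm.
Sensor diagonal = √(39.8² + 31.64²) = √2585.1296 ≈ 50.8442 mm.
Diagonal AOV = 2·arctan(50.8442 / (2 × 90.8885)) = 2·arctan(0.27971) ≈ 31.2533°.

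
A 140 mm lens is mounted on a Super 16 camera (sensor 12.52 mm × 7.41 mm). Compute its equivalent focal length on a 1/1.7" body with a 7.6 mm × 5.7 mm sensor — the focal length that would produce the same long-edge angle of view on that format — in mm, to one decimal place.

Equal angle of view means equal width/f ratio, so f₂ = f₁ · (width₂/width₁) = 140 × 7.6/12.52.
f₂ = 140 × 0.60703 ≈ 84.984 mm.

85.0 mm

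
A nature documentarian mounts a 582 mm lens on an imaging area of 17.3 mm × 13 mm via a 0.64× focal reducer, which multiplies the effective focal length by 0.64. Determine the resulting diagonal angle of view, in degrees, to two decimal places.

3.33°

Effective focal length f = 582 × 0.64 = 372.48 mm.
Sensor diagonal = √(17.3² + 13²) = √468.2900 ≈ 21.6400 mm.
α = 2·arctan(21.640 / (2 × 372.48)) = 2·arctan(0.02905) ≈ 3.3278°.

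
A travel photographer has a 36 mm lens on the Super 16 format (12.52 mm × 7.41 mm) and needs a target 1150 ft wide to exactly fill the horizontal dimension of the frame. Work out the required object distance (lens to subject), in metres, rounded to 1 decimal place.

1007.9 m

W: 1150 ft × 304.8 mm/ft = 350519.99 mm.
Magnification m = w/W = dᵢ/dₒ; combined with 1/f = 1/dₒ + 1/dᵢ this gives dₒ = f·(1 + W/w).
dₒ = 36 mm × (1 + 350520/12.52) = 36 × 27997.8042 ≈ 1007920.952 mm = 1007.92 m.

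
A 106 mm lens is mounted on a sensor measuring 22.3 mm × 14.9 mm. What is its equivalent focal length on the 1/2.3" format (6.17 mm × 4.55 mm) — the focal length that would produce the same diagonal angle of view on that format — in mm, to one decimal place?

Sensor diagonal = √(22.3² + 14.9²) = √719.3000 ≈ 26.8198 mm.
Sensor diagonal = √(6.17² + 4.55²) = √58.7714 ≈ 7.6663 mm.
Equal angle of view means equal diagonal/f ratio, so f₂ = f₁ · (diagonal₂/diagonal₁) = 106 × 7.6663/26.8198.
f₂ = 106 × 0.28584 ≈ 30.299 mm.

30.3 mm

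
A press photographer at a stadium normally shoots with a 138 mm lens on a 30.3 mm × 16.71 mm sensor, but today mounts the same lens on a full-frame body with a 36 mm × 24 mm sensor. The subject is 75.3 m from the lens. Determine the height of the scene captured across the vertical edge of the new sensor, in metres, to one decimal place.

13.1 m

The focal length stays 138 mm; the relevant sensor dimension is now h = 24 mm. Object distance dₒ = 75.3 m = 75300 mm.
Thin-lens field height W = h·(dₒ − f)/f = 24 × (75300 − 138)/138 ≈ 13071.652 mm = 13.0717 m.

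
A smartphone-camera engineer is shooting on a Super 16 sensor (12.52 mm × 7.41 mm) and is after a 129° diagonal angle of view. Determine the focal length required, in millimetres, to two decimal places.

3.47 mm

Sensor diagonal = √(12.52² + 7.41²) = √211.6585 ≈ 14.5485 mm.
From α = 2·arctan(d/2f) we get f = d / (2·tan(α/2)).
With d = 14.5485 mm and α/2 = 64.5°, tan(α/2) ≈ 2.09654, so f ≈ 14.5485 / 4.19309 ≈ 3.4696 mm.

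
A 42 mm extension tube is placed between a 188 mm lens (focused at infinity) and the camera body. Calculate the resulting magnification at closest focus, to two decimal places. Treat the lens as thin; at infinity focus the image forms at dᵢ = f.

The tube moves the image plane from f to f + e, so dᵢ = 188 + 42 = 230 mm. Focus is achieved when 1/f = 1/dₒ + 1/dᵢ, giving dₒ = 1/(1/f − 1/(f+e)).
Magnification m = dᵢ/dₒ = (f+e)·(1/f − 1/(f+e)) = e/f = 42/188 ≈ 0.2234.

0.22×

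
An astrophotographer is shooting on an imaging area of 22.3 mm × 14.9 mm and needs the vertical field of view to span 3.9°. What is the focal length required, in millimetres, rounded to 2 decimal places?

218.81 mm

From α = 2·arctan(h/2f) we get f = h / (2·tan(α/2)).
With h = 14.9 mm and α/2 = 1.95°, tan(α/2) ≈ 0.03405, so f ≈ 14.9 / 0.06809 ≈ 218.8147 mm.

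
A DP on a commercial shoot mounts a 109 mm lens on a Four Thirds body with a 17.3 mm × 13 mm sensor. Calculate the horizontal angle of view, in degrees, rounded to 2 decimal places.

Angle of view α = 2·arctan(w/2f) with w = 17.3 mm and f = 109 mm.
w/2f = 0.07936; arctan(0.07936) ≈ 4.5374°, so α ≈ 9.0747°.

9.07°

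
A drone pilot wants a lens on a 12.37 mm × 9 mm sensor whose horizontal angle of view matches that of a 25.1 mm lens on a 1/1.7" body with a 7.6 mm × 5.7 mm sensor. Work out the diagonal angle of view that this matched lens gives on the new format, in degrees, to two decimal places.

21.21°

Equal horizontal AOV ⇒ f₂ = f₁ · 12.37/7.6 = 25.1 × 1.62763 ≈ 40.8536 mm.
Sensor diagonal = √(12.37² + 9²) = √234.0169 ≈ 15.2976 mm.
Diagonal AOV on the new format = 2·arctan(15.2976 / (2 × 40.8536)) = 2·arctan(0.18722) ≈ 21.2089°.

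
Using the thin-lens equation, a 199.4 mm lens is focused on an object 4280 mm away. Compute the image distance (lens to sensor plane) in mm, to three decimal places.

1/dᵢ = 1/f − 1/dₒ = 1/199.4 − 1/4280 = 0.0047814 mm⁻¹.
dᵢ = 1/0.0047814 ≈ 209.1438 mm.

209.144 mm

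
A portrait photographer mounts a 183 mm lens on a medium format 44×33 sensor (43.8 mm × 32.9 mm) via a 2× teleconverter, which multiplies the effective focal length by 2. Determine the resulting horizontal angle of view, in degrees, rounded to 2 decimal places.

6.85°

Effective focal length f = 183 × 2 = 366 mm.
α = 2·arctan(43.8 / (2 × 366)) = 2·arctan(0.05984) ≈ 6.8485°.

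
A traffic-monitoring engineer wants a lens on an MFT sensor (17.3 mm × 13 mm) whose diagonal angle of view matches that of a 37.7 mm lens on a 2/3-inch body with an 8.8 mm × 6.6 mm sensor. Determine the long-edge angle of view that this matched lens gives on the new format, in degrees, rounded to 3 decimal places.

Sensor diagonal = √(8.8² + 6.6²) = √121.0000 ≈ 11.0000 mm.
Sensor diagonal = √(17.3² + 13²) = √468.2900 ≈ 21.6400 mm.
Equal diagonal AOV ⇒ f₂ = f₁ · 21.6400/11.0000 = 37.7 × 1.96727 ≈ 74.1662 mm.
Long-edge AOV on the new format = 2·arctan(17.3 / (2 × 74.1662)) = 2·arctan(0.11663) ≈ 13.3047°.

13.305°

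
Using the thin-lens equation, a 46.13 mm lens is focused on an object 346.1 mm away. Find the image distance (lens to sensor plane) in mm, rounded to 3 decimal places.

1/dᵢ = 1/f − 1/dₒ = 1/46.13 − 1/346.1 = 0.0187885 mm⁻¹.
dᵢ = 1/0.0187885 ≈ 53.2240 mm.

53.224 mm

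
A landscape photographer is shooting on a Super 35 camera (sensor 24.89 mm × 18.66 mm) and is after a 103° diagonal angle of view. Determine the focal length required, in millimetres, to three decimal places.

12.372 mm

Sensor diagonal = √(24.89² + 18.66²) = √967.7077 ≈ 31.1080 mm.
From α = 2·arctan(d/2f) we get f = d / (2·tan(α/2)).
With d = 31.1080 mm and α/2 = 51.5°, tan(α/2) ≈ 1.25717, so f ≈ 31.1080 / 2.51434 ≈ 12.3722 mm.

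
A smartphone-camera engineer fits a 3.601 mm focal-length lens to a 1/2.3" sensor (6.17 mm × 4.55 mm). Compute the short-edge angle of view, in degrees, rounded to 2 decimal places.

Angle of view α = 2·arctan(h/2f) with h = 4.55 mm and f = 3.601 mm.
h/2f = 0.63177; arctan(0.63177) ≈ 32.2834°, so α ≈ 64.5669°.

64.57°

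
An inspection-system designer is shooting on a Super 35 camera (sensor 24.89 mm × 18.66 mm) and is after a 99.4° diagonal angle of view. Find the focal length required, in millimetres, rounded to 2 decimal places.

Sensor diagonal = √(24.89² + 18.66²) = √967.7077 ≈ 31.1080 mm.
From α = 2·arctan(d/2f) we get f = d / (2·tan(α/2)).
With d = 31.1080 mm and α/2 = 49.7°, tan(α/2) ≈ 1.17916, so f ≈ 31.1080 / 2.35832 ≈ 13.1908 mm.

13.19 mm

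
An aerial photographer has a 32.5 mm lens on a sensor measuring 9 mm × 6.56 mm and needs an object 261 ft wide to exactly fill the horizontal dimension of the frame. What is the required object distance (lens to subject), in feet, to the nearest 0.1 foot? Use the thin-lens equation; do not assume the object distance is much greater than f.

942.6 ft

W: 261 ft × 304.8 mm/ft = 79552.80 mm.
Magnification m = w/W = dᵢ/dₒ; combined with 1/f = 1/dₒ + 1/dᵢ this gives dₒ = f·(1 + W/w).
dₒ = 32.5 mm × (1 + 79552.8/9) = 32.5 × 8840.1997 ≈ 287306.491 mm = 287306.491/304.8 ft = 942.607 ft.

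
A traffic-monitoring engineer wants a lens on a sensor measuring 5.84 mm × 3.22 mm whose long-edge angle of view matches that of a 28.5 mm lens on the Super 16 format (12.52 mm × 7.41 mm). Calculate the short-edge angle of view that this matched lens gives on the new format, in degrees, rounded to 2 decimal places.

Equal long-edge AOV ⇒ f₂ = f₁ · 5.84/12.52 = 28.5 × 0.46645 ≈ 13.2939 mm.
Short-edge AOV on the new format = 2·arctan(3.22 / (2 × 13.2939)) = 2·arctan(0.12111) ≈ 13.8107°.

13.81°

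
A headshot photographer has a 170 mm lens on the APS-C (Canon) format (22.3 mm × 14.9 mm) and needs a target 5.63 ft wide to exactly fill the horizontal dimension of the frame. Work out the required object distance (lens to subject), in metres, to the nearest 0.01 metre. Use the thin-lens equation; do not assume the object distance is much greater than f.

13.25 m

W: 5.63 ft × 304.8 mm/ft = 1716.02 mm.
Magnification m = w/W = dᵢ/dₒ; combined with 1/f = 1/dₒ + 1/dᵢ this gives dₒ = f·(1 + W/w).
dₒ = 170 mm × (1 + 1716.02/22.3) = 170 × 77.9517 ≈ 13251.797 mm = 13.2518 m.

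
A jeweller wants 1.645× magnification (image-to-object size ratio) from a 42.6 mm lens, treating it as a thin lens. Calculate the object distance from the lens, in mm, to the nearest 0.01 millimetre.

With m = dᵢ/dₒ and 1/f = 1/dₒ + 1/dᵢ, substituting dᵢ = m·dₒ gives 1/f = (1 + 1/m)/dₒ, hence dₒ = f·(1 + 1/m).
dₒ = 42.6 × (1 + 1/1.645) = 42.6 × 1.60790 ≈ 68.497 mm.

68.50 mm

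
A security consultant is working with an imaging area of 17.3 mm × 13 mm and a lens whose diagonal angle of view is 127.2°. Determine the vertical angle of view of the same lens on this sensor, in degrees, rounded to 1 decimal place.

Sensor diagonal = √(17.3² + 13²) = √468.2900 ≈ 21.6400 mm.
From the diagonal AOV: f = 21.6400 / (2·tan(63.6°)) = 21.6400 / 4.02897 ≈ 5.3711 mm.
Vertical AOV = 2·arctan(13 / (2 × 5.3711)) = 2·arctan(1.21018) ≈ 100.8646°.

100.9°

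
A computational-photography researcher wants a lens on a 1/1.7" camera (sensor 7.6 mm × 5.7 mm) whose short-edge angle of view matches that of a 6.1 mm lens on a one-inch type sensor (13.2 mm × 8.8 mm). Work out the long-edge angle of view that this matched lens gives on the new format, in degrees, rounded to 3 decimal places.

Equal short-edge AOV ⇒ f₂ = f₁ · 5.7/8.8 = 6.1 × 0.64773 ≈ 3.9511 mm.
Long-edge AOV on the new format = 2·arctan(7.6 / (2 × 3.9511)) = 2·arctan(0.96175) ≈ 87.7659°.

87.766°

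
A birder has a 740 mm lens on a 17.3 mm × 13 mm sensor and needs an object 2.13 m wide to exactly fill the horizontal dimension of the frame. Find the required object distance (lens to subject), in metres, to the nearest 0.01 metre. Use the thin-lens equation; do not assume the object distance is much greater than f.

91.85 m

W: 2.13 m = 2130 mm.
Magnification m = w/W = dᵢ/dₒ; combined with 1/f = 1/dₒ + 1/dᵢ this gives dₒ = f·(1 + W/w).
dₒ = 740 mm × (1 + 2130/17.3) = 740 × 124.1214 ≈ 91849.827 mm = 91.8498 m.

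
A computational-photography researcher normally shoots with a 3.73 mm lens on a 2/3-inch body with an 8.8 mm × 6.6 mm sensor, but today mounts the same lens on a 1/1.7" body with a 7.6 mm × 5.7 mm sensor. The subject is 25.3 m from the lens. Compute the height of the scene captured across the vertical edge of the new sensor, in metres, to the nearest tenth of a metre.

38.7 m

The focal length stays 3.73 mm; the relevant sensor dimension is now h = 5.7 mm. Object distance dₒ = 25.3 m = 25300 mm.
Thin-lens field height W = h·(dₒ − f)/f = 5.7 × (25300 − 3.73)/3.73 ≈ 38656.498 mm = 38.6565 m.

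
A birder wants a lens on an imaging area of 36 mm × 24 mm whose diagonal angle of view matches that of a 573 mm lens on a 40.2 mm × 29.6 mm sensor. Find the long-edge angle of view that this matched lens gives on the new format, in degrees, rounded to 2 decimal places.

4.15°

Sensor diagonal = √(40.2² + 29.6²) = √2492.2000 ≈ 49.9219 mm.
Sensor diagonal = √(36² + 24²) = √1872.0000 ≈ 43.2666 mm.
Equal diagonal AOV ⇒ f₂ = f₁ · 43.2666/49.9219 = 573 × 0.86669 ≈ 496.6107 mm.
Long-edge AOV on the new format = 2·arctan(36 / (2 × 496.6107)) = 2·arctan(0.03625) ≈ 4.1516°.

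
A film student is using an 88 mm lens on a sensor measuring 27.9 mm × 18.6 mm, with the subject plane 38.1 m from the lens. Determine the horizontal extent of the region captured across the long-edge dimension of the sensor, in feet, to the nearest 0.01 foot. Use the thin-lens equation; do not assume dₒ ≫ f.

dₒ: 38.1 m = 38100 mm.
Similar triangles through the lens centre give W/dₒ = w/dᵢ; with 1/f = 1/dₒ + 1/dᵢ this gives W = w·(dₒ − f)/f.
W = 27.9 mm × (38100 − 88) / 88 = 27.9 × 431.9545 ≈ 12051.532 mm = 12051.532/304.8 ft = 39.5391 ft.

39.54 ft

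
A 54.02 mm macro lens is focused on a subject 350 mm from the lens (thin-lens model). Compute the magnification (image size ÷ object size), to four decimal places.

0.1825×

Thin lens: 1/f = 1/dₒ + 1/dᵢ → 1/dᵢ = 1/54.02 − 1/350 = 0.0156545 mm⁻¹, so dᵢ ≈ 63.8793 mm.
Magnification m = dᵢ/dₒ = 63.8793/350 ≈ 0.18251.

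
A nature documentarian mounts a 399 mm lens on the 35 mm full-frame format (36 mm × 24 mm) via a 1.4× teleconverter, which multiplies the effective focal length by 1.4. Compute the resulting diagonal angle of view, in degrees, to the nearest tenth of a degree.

Effective focal length f = 399 × 1.4 = 558.6 mm.
Sensor diagonal = √(36² + 24²) = √1872.0000 ≈ 43.2666 mm.
α = 2·arctan(43.267 / (2 × 558.6)) = 2·arctan(0.03873) ≈ 4.4357°.

4.4°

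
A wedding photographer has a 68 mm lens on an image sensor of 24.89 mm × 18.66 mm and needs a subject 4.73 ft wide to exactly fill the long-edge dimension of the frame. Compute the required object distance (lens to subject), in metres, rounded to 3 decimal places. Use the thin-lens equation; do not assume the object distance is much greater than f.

4.007 m

W: 4.73 ft × 304.8 mm/ft = 1441.70 mm.
Magnification m = w/W = dᵢ/dₒ; combined with 1/f = 1/dₒ + 1/dᵢ this gives dₒ = f·(1 + W/w).
dₒ = 68 mm × (1 + 1441.7/24.89) = 68 × 58.9230 ≈ 4006.765 mm = 4.00677 m.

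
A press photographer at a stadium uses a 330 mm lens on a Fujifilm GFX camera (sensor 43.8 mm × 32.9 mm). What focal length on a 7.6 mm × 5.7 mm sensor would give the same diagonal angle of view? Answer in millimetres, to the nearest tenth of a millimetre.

57.2 mm

Sensor diagonal = √(43.8² + 32.9²) = √3000.8500 ≈ 54.7800 mm.
Sensor diagonal = √(7.6² + 5.7²) = √90.2500 ≈ 9.5000 mm.
Equal angle of view means equal diagonal/f ratio, so f₂ = f₁ · (diagonal₂/diagonal₁) = 330 × 9.5000/54.7800.
f₂ = 330 × 0.17342 ≈ 57.229 mm.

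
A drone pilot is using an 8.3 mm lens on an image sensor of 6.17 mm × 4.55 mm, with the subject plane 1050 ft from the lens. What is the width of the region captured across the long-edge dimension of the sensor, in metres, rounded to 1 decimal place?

237.9 m

dₒ: 1050 ft × 304.8 mm/ft = 320039.99 mm.
Similar triangles through the lens centre give W/dₒ = w/dᵢ; with 1/f = 1/dₒ + 1/dᵢ this gives W = w·(dₒ − f)/f.
W = 6.17 mm × (320040 − 8.3) / 8.3 = 6.17 × 38558.0349 ≈ 237903.075 mm = 237.903 m.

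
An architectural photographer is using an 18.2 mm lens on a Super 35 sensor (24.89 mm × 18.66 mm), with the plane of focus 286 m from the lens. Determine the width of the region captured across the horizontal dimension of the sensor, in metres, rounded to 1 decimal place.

dₒ: 286 m = 286000 mm.
Similar triangles through the lens centre give W/dₒ = w/dᵢ; with 1/f = 1/dₒ + 1/dᵢ this gives W = w·(dₒ − f)/f.
W = 24.89 mm × (286000 − 18.2) / 18.2 = 24.89 × 15713.2857 ≈ 391103.681 mm = 391.104 m.

391.1 m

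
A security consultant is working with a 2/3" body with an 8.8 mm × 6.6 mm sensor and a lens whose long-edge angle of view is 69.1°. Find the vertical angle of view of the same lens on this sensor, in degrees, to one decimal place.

54.6°

From the long-edge AOV: f = 8.8 / (2·tan(34.55°)) = 8.8 / 1.37713 ≈ 6.3901 mm.
Vertical AOV = 2·arctan(6.6 / (2 × 6.3901)) = 2·arctan(0.51642) ≈ 54.6259°.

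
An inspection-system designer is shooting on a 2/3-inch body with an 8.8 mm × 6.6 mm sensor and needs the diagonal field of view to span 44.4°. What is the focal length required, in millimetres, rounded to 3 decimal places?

Sensor diagonal = √(8.8² + 6.6²) = √121.0000 ≈ 11.0000 mm.
From α = 2·arctan(d/2f) we get f = d / (2·tan(α/2)).
With d = 11.0000 mm and α/2 = 22.2°, tan(α/2) ≈ 0.40809, so f ≈ 11.0000 / 0.81618 ≈ 13.4773 mm.

13.477 mm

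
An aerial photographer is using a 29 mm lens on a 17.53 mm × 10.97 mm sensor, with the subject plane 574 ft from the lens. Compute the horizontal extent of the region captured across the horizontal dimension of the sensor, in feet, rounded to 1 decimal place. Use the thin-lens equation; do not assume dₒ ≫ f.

dₒ: 574 ft × 304.8 mm/ft = 174955.19 mm.
Similar triangles through the lens centre give W/dₒ = w/dᵢ; with 1/f = 1/dₒ + 1/dᵢ this gives W = w·(dₒ − f)/f.
W = 17.53 mm × (174955 − 29) / 29 = 17.53 × 6031.9377 ≈ 105739.869 mm = 105739.869/304.8 ft = 346.916 ft.

346.9 ft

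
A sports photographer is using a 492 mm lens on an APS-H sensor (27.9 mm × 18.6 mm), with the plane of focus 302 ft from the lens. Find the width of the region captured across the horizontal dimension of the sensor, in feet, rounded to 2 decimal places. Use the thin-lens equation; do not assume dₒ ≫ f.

dₒ: 302 ft × 304.8 mm/ft = 92049.60 mm.
Similar triangles through the lens centre give W/dₒ = w/dᵢ; with 1/f = 1/dₒ + 1/dᵢ this gives W = w·(dₒ − f)/f.
W = 27.9 mm × (92049.6 − 492) / 492 = 27.9 × 186.0927 ≈ 5191.986 mm = 5191.986/304.8 ft = 17.0341 ft.

17.03 ft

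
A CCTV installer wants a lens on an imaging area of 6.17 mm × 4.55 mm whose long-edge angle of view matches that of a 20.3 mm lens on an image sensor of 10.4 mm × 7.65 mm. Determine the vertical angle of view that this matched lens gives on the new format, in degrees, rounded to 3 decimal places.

21.394°

Equal long-edge AOV ⇒ f₂ = f₁ · 6.17/10.4 = 20.3 × 0.59327 ≈ 12.0434 mm.
Vertical AOV on the new format = 2·arctan(4.55 / (2 × 12.0434)) = 2·arctan(0.18890) ≈ 21.3943°.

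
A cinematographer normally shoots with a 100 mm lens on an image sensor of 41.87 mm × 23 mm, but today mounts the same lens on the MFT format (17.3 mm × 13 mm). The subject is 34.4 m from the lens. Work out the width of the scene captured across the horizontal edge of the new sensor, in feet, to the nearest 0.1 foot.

19.5 ft

The focal length stays 100 mm; the relevant sensor dimension is now w = 17.3 mm. Object distance dₒ = 34.4 m = 34400 mm.
Thin-lens field width W = w·(dₒ − f)/f = 17.3 × (34400 − 100)/100 ≈ 5933.900 mm = 5933.900/304.8 ft = 19.4682 ft.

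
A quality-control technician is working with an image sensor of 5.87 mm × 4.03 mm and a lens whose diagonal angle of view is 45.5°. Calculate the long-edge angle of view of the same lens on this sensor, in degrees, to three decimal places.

Sensor diagonal = √(5.87² + 4.03²) = √50.6978 ≈ 7.1202 mm.
From the diagonal AOV: f = 7.1202 / (2·tan(22.75°)) = 7.1202 / 0.83867 ≈ 8.4899 mm.
Long-edge AOV = 2·arctan(5.87 / (2 × 8.4899)) = 2·arctan(0.34570) ≈ 38.1409°.

38.141°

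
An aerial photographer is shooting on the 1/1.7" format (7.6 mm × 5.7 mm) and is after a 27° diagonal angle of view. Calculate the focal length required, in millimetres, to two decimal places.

19.79 mm

Sensor diagonal = √(7.6² + 5.7²) = √90.2500 ≈ 9.5000 mm.
From α = 2·arctan(d/2f) we get f = d / (2·tan(α/2)).
With d = 9.5000 mm and α/2 = 13.5°, tan(α/2) ≈ 0.24008, so f ≈ 9.5000 / 0.48016 ≈ 19.7852 mm.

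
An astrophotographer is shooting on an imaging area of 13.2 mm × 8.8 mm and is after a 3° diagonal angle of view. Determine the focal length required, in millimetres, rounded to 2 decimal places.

302.92 mm

Sensor diagonal = √(13.2² + 8.8²) = √251.6800 ≈ 15.8644 mm.
From α = 2·arctan(d/2f) we get f = d / (2·tan(α/2)).
With d = 15.8644 mm and α/2 = 1.5°, tan(α/2) ≈ 0.02619, so f ≈ 15.8644 / 0.05237 ≈ 302.9190 mm.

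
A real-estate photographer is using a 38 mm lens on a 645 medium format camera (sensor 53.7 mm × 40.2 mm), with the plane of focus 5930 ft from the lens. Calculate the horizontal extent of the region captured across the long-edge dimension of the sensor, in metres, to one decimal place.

2554.2 m

dₒ: 5930 ft × 304.8 mm/ft = 1807463.94 mm.
Similar triangles through the lens centre give W/dₒ = w/dᵢ; with 1/f = 1/dₒ + 1/dᵢ this gives W = w·(dₒ − f)/f.
W = 53.7 mm × (1.80746e+06 − 38) / 38 = 53.7 × 47563.8406 ≈ 2554178.239 mm = 2554.18 m.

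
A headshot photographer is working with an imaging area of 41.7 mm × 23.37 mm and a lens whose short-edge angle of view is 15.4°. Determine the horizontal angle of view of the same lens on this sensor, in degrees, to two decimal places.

From the short-edge AOV: f = 23.37 / (2·tan(7.7°)) = 23.37 / 0.27041 ≈ 86.4241 mm.
Horizontal AOV = 2·arctan(41.7 / (2 × 86.4241)) = 2·arctan(0.24125) ≈ 27.1271°.

27.13°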